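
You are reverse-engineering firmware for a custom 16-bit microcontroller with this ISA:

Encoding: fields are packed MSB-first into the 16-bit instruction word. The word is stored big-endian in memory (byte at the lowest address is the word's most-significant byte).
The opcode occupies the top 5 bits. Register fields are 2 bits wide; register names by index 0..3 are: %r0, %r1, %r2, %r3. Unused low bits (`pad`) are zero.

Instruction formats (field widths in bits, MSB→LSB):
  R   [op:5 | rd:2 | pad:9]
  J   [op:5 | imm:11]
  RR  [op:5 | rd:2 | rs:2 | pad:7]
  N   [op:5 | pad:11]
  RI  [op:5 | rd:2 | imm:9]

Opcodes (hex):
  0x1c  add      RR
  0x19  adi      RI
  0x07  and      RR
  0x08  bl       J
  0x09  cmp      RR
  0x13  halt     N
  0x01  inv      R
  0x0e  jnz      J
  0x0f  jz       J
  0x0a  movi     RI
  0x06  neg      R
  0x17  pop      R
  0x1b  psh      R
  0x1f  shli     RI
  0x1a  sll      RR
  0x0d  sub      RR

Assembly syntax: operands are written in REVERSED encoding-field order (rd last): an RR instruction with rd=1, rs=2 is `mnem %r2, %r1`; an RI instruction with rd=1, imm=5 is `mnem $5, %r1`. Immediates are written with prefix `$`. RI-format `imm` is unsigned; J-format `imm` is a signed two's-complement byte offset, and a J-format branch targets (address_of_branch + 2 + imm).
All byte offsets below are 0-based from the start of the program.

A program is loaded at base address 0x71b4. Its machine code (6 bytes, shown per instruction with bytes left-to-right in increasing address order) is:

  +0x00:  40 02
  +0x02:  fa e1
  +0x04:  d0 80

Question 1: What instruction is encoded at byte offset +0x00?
bl $2

@+00  big-endian(40 02) = 0x4002
  op=0x4002>>11=0x8 ⇒ bl (J)
  [10:0] imm=2 = $2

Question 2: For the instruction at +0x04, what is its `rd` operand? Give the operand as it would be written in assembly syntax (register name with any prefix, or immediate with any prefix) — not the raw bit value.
%r0

[04] d0 80 → 0xd080
  top 5b → 0x1a → sll [RR]
  [10:9] rd=0 = %r0
  [8:7] rs=1 = %r1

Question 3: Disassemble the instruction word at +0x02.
@+02  big-endian(fa e1) = 0xfae1
  opcode bits[15:11]=0x1f: shli/RI
  [10:9] rd=1 = %r1
  [8:0] imm=225 = $225

shli $225, %r1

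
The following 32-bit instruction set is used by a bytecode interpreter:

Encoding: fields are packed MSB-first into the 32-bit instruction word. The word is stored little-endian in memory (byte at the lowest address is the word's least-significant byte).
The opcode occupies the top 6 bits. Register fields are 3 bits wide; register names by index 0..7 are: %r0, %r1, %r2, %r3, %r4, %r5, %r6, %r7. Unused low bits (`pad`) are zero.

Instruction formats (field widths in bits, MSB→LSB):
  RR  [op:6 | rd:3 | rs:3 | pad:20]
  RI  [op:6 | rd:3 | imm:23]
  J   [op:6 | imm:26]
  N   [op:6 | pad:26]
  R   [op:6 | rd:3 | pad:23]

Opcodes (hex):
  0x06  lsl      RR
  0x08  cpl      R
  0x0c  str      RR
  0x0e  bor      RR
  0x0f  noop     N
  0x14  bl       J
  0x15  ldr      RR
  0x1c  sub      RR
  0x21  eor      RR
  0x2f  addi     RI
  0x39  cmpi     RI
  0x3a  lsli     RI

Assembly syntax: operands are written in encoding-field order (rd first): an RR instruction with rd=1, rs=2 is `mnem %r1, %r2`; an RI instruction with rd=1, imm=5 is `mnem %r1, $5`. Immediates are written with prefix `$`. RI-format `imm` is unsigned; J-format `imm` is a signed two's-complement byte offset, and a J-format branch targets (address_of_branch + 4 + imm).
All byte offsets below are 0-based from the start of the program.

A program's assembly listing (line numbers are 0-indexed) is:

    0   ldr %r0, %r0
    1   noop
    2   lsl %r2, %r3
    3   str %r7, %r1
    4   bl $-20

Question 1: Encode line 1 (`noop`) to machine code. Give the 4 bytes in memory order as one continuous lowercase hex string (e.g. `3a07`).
0000003c

1. noop fields op=0xf:6|pad=0:26 → word 3c000000h → 00 00 00 3c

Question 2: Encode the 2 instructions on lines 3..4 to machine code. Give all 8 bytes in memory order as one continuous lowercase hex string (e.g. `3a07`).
00009033ecffff53

L3: str op=0xc:6|rd=7:3|rs=1:3|pad=0:20 ⇒ 0x33900000 ⇒ little 00 00 90 33
L4: bl op=0x14:6|imm=-20:26 ⇒ 0x53ffffec ⇒ little ec ff ff 53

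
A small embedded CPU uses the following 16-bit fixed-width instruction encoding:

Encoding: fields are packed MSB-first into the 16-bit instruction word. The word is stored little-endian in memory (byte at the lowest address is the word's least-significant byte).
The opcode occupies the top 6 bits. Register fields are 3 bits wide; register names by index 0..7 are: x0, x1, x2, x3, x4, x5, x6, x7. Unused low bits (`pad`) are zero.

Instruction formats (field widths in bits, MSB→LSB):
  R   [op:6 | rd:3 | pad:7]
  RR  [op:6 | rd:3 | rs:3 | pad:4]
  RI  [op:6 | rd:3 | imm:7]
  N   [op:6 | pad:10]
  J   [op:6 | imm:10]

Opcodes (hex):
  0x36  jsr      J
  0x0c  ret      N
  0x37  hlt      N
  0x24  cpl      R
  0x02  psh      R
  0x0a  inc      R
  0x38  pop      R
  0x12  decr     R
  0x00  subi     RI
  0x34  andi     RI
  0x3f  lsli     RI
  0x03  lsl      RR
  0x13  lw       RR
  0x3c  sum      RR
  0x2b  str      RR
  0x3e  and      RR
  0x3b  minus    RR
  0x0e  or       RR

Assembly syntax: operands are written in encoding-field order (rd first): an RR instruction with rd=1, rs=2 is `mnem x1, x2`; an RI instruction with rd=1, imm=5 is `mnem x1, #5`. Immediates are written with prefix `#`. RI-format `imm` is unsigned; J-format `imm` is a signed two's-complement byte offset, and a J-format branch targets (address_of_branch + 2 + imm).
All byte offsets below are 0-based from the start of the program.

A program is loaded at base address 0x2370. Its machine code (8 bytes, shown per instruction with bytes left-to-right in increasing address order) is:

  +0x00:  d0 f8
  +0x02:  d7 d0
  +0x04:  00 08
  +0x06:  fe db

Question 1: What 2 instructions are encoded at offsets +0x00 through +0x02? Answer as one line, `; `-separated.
and x1, x5; andi x1, #87

[00] d0 f8 → 0xf8d0
  op=0xf8d0>>10=0x3e ⇒ and (RR)
  rd@[9:7]=0x1 ⇒ x1
  rs@[6:4]=0x5 ⇒ x5
[02] d7 d0 → 0xd0d7
  op=0xd0d7>>10=0x34 ⇒ andi (RI)
  rd@[9:7]=0x1 ⇒ x1
  imm@[6:0]=0x57 ⇒ #87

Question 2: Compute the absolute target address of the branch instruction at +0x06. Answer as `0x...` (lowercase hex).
+0x06: fe db ⇒ word 0xdbfe (little)
  op=0xdbfe>>10=0x36 ⇒ jsr (J)
  imm: (w>>0)&0x3ff=0x3fe (s10→-2) → #-2
  target = base 0x2370 + off 0x06 + 2 + imm -2 = 0x2376

0x2376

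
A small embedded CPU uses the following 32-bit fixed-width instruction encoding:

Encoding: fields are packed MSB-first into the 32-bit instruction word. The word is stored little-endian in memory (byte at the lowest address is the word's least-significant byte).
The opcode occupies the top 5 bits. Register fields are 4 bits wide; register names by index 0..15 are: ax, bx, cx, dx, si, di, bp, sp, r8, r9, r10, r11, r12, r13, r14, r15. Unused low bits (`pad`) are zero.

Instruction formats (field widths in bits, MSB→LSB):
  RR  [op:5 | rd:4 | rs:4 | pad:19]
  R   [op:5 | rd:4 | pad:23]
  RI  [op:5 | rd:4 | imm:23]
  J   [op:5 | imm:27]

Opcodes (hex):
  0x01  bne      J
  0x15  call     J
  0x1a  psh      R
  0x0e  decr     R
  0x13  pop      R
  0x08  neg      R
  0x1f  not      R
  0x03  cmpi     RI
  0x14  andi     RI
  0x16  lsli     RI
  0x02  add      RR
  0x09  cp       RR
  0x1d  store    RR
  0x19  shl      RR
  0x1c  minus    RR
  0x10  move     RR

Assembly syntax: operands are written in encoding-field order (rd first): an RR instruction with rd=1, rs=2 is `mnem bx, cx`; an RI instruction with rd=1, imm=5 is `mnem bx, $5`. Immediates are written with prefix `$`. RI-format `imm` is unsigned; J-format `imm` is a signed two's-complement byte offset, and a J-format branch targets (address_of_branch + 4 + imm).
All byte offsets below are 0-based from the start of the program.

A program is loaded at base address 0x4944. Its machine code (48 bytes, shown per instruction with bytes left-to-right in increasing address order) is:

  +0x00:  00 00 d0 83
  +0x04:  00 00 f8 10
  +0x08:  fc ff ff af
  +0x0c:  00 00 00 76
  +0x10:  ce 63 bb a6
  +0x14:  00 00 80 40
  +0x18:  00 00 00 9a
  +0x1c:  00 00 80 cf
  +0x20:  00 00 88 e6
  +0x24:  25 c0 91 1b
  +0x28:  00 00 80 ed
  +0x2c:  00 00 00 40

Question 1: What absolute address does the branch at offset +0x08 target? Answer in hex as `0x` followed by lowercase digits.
0x494c

[08] fc ff ff af → 0xaffffffc
  opcode bits[31:27]=0x15: call/J
  imm: (w>>0)&0x7ffffff=0x7fffffc (s27→-4) → $-4
  target = base 0x4944 + off 0x08 + 4 + imm -4 = 0x494c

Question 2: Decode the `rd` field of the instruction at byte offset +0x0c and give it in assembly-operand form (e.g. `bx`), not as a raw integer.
@+0c  little-endian(00 00 00 76) = 0x76000000
  opcode bits[31:27]=0xe: decr/R
  rd: (w>>23)&0xf=0xc → r12

r12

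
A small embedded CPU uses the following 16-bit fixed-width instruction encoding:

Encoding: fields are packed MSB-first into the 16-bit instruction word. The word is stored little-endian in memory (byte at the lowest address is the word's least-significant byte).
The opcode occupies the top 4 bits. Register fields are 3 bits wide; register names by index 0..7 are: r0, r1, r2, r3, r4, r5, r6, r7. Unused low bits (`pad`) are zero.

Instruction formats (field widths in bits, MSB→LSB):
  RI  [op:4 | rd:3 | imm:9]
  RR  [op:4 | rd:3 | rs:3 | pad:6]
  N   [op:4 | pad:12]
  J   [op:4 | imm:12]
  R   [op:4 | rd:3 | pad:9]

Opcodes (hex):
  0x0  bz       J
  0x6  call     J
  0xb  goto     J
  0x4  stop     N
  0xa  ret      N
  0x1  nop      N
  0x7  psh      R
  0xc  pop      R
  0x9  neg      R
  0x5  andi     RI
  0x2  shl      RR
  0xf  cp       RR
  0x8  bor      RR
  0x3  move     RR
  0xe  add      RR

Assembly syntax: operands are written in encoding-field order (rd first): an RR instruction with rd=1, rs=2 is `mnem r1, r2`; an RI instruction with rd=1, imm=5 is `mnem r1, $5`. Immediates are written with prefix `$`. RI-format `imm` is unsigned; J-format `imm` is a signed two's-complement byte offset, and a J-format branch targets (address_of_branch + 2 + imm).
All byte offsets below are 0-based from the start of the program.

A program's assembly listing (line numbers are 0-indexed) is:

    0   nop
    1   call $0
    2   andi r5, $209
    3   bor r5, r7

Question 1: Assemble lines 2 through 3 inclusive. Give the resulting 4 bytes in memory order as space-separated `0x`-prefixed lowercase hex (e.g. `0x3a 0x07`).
0xd1 0x5a 0xc0 0x8b

L2: andi op=0x5:4|rd=5:3|imm=209:9 ⇒ 0x5ad1 ⇒ little d1 5a
L3: bor op=0x8:4|rd=5:3|rs=7:3|pad=0:6 ⇒ 0x8bc0 ⇒ little c0 8b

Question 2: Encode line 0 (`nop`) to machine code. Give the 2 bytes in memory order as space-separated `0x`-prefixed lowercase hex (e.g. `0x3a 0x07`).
0x00 0x10

line 0 (nop): pack op=0x1:4|pad=0:12 = 0x1000; little→ 00 10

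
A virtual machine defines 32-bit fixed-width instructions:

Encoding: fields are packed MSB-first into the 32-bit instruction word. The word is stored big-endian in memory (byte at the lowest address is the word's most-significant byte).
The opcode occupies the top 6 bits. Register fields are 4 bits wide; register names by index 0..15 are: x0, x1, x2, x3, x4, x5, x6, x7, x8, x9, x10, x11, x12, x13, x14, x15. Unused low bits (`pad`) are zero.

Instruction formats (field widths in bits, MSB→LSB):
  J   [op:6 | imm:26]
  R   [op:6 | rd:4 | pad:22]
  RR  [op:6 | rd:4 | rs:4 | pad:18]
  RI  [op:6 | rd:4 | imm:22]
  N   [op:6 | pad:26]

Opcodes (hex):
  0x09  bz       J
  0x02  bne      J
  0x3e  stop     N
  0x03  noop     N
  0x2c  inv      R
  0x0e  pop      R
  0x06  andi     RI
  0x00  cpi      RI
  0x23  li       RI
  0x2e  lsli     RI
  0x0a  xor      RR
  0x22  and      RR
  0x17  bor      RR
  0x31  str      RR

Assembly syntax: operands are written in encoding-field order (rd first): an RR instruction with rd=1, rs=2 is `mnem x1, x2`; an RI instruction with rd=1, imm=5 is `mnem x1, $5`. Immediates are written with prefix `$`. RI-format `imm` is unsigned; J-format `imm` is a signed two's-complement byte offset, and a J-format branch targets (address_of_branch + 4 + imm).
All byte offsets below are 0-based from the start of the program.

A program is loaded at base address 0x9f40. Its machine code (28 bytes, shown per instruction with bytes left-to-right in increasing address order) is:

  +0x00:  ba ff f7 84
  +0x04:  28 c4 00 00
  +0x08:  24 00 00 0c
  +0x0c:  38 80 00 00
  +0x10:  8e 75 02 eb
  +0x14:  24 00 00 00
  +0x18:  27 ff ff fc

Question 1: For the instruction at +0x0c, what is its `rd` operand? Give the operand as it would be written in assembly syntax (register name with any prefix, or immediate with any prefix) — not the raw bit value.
@+0c  big-endian(38 80 00 00) = 0x38800000
  opcode bits[31:26]=0xe: pop/R
  rd@[25:22]=0x2 ⇒ x2

x2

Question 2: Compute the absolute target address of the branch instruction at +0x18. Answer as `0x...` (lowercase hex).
0x9f58

@+18  big-endian(27 ff ff fc) = 0x27fffffc
  opcode bits[31:26]=0x9: bz/J
  imm: (w>>0)&0x3ffffff=0x3fffffc (s26→-4) → $-4
  target = base 0x9f40 + off 0x18 + 4 + imm -4 = 0x9f58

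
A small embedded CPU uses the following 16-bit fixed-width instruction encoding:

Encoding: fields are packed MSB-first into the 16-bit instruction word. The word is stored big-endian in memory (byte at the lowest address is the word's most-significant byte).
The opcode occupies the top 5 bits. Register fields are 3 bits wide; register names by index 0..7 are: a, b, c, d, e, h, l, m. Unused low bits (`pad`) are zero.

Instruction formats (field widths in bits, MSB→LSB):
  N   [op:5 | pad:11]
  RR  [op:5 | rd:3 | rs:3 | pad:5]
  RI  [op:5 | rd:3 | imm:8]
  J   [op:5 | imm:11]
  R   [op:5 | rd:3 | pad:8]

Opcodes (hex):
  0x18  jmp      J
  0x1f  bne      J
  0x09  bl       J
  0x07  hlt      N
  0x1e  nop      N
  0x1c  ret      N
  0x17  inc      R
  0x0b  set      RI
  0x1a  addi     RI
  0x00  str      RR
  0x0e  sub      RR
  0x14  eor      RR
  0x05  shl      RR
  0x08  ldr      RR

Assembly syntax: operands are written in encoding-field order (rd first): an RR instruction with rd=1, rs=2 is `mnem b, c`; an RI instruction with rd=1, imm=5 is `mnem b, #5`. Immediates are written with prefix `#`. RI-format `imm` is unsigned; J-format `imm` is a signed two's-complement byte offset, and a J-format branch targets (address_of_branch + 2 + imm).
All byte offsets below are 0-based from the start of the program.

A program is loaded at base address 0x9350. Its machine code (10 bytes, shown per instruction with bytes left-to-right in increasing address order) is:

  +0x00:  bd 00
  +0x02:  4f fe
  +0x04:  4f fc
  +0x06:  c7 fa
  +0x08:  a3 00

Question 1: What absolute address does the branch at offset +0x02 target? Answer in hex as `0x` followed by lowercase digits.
0x9352

off 0x02: read 4f fe as big → 0x4ffe
  opcode bits[15:11]=0x9: bl/J
  imm: (w>>0)&0x7ff=0x7fe (s11→-2) → #-2
  target = base 0x9350 + off 0x02 + 2 + imm -2 = 0x9352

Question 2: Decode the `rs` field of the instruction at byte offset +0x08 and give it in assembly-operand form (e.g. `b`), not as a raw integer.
@+08  big-endian(a3 00) = 0xa300
  top 5b → 0x14 → eor [RR]
  [10:8] rd=3 = d
  [7:5] rs=0 = a

a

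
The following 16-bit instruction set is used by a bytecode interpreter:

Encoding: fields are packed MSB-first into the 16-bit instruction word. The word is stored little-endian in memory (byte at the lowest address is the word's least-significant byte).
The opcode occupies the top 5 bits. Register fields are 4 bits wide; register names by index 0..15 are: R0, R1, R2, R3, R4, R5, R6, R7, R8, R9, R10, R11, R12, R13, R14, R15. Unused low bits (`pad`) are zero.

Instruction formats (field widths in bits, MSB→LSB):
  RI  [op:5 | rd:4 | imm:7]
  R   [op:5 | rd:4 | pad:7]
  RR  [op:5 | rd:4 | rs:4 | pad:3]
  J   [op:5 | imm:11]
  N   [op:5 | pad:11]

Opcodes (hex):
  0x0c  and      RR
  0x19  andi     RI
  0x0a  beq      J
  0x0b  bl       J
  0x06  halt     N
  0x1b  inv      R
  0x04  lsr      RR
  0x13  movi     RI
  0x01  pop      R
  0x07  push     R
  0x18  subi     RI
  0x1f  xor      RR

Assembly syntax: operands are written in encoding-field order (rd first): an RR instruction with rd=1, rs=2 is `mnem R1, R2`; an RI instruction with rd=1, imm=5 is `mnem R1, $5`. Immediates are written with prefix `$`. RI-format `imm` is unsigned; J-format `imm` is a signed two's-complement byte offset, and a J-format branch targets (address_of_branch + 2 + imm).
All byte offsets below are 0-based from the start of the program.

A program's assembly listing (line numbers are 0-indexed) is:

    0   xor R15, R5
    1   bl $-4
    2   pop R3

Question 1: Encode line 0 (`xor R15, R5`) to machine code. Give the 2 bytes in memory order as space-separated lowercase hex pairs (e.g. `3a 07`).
0. xor fields op=0x1f:5|rd=15:4|rs=5:4|pad=0:3 → word ffa8h → a8 ff

a8 ff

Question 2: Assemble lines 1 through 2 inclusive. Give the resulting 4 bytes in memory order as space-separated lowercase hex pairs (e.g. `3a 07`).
1. bl fields op=0xb:5|imm=-4:11 → word 5ffch → fc 5f
2. pop fields op=0x1:5|rd=3:4|pad=0:7 → word 0980h → 80 09

fc 5f 80 09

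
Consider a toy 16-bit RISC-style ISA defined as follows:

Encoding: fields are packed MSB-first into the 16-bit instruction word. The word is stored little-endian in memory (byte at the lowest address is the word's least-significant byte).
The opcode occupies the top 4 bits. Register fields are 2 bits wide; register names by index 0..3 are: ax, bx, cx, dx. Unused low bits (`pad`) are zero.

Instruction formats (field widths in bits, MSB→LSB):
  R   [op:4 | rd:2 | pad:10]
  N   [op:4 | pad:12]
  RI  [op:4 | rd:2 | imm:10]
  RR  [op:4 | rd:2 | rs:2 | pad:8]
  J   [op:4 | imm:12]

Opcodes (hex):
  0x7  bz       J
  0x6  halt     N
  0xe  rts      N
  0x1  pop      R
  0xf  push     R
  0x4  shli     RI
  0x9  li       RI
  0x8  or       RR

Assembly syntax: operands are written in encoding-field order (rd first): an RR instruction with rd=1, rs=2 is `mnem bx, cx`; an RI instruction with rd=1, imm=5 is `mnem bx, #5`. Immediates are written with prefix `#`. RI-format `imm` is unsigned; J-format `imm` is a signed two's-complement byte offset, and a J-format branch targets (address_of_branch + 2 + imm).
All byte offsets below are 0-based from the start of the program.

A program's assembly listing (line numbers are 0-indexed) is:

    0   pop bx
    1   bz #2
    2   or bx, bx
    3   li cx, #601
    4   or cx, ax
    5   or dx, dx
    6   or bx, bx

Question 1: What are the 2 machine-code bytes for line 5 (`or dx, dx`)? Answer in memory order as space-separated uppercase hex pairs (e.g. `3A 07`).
5. or fields op=0x8:4|rd=3:2|rs=3:2|pad=0:8 → word 8f00h → 00 8f

00 8F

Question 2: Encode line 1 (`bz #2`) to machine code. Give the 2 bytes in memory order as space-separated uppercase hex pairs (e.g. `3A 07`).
02 70

L1: bz op=0x7:4|imm=2:12 ⇒ 0x7002 ⇒ little 02 70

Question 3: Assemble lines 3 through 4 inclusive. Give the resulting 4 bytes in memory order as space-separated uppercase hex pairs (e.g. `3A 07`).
line 3 (li): pack op=0x9:4|rd=2:2|imm=601:10 = 0x9a59; little→ 59 9a
line 4 (or): pack op=0x8:4|rd=2:2|rs=0:2|pad=0:8 = 0x8800; little→ 00 88

59 9A 00 88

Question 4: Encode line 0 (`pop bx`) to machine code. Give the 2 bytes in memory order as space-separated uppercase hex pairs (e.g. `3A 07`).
00 14

0. pop fields op=0x1:4|rd=1:2|pad=0:10 → word 1400h → 00 14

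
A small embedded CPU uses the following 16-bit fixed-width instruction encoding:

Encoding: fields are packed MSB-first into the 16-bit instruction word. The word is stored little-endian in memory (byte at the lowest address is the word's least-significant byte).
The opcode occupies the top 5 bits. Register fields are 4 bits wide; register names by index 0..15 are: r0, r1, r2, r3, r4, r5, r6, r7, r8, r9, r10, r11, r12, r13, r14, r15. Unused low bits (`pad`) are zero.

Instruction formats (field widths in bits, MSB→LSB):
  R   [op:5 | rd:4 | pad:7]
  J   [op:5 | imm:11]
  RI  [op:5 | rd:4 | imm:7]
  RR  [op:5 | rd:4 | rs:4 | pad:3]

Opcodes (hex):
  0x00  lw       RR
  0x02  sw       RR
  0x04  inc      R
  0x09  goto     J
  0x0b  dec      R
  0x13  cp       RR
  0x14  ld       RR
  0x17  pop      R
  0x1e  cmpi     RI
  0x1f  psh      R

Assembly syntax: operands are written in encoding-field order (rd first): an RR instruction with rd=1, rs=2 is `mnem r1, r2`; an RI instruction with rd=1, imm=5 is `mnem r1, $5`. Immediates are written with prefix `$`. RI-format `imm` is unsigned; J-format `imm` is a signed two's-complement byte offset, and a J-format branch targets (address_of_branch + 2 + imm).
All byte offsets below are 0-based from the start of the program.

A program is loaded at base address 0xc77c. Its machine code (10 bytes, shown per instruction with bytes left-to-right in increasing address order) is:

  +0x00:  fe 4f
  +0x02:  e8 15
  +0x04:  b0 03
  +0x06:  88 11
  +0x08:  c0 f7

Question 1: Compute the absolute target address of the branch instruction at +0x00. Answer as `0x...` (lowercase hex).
[00] fe 4f → 0x4ffe
  opcode bits[15:11]=0x9: goto/J
  [10:0] imm=2046 (s11→-2) = $-2
  target = base 0xc77c + off 0x00 + 2 + imm -2 = 0xc77c

0xc77c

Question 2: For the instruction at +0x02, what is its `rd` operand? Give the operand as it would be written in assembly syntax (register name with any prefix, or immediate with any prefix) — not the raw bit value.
[02] e8 15 → 0x15e8
  opcode bits[15:11]=0x2: sw/RR
  rd@[10:7]=0xb ⇒ r11
  rs@[6:3]=0xd ⇒ r13

r11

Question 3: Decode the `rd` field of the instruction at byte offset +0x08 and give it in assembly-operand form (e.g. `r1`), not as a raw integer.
+0x08: c0 f7 ⇒ word 0xf7c0 (little)
  opcode bits[15:11]=0x1e: cmpi/RI
  [10:7] rd=15 = r15
  [6:0] imm=64 = $64

r15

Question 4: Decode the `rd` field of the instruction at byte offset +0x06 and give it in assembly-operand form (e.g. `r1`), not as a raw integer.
r3

[06] 88 11 → 0x1188
  op=0x1188>>11=0x2 ⇒ sw (RR)
  rd@[10:7]=0x3 ⇒ r3
  rs@[6:3]=0x1 ⇒ r1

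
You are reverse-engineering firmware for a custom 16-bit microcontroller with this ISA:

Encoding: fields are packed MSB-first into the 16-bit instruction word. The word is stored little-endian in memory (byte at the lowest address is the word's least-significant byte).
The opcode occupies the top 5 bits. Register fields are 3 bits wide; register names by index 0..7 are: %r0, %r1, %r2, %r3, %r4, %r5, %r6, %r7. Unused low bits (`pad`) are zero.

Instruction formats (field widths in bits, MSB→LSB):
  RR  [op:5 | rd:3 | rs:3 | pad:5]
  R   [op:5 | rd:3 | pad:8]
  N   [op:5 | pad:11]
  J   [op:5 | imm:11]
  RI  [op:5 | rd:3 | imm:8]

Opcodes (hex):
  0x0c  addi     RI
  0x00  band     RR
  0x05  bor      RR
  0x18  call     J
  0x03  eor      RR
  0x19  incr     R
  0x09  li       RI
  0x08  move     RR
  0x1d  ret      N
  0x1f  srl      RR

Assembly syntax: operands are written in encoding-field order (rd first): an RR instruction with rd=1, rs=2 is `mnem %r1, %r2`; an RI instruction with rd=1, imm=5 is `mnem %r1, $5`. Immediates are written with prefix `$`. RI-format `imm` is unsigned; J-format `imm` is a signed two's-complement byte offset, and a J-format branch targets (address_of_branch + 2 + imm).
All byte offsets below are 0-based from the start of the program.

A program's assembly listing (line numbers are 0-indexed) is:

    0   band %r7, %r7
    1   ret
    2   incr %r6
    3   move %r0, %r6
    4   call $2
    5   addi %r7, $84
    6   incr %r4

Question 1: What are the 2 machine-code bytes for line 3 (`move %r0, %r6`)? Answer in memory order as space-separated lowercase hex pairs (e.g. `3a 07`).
L3: move op=0x8:5|rd=0:3|rs=6:3|pad=0:5 ⇒ 0x40c0 ⇒ little c0 40

c0 40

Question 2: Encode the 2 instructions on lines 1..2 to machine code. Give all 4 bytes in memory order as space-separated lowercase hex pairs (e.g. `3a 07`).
1. ret fields op=0x1d:5|pad=0:11 → word e800h → 00 e8
2. incr fields op=0x19:5|rd=6:3|pad=0:8 → word ce00h → 00 ce

00 e8 00 ce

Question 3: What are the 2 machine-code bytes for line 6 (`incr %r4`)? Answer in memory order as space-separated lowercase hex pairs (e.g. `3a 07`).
6. incr fields op=0x19:5|rd=4:3|pad=0:8 → word cc00h → 00 cc

00 cc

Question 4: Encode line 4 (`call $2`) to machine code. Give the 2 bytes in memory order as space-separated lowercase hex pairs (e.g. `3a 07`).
02 c0

L4: call op=0x18:5|imm=2:11 ⇒ 0xc002 ⇒ little 02 c0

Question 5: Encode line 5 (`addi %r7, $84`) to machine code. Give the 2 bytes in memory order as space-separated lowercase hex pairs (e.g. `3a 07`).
L5: addi op=0xc:5|rd=7:3|imm=84:8 ⇒ 0x6754 ⇒ little 54 67

54 67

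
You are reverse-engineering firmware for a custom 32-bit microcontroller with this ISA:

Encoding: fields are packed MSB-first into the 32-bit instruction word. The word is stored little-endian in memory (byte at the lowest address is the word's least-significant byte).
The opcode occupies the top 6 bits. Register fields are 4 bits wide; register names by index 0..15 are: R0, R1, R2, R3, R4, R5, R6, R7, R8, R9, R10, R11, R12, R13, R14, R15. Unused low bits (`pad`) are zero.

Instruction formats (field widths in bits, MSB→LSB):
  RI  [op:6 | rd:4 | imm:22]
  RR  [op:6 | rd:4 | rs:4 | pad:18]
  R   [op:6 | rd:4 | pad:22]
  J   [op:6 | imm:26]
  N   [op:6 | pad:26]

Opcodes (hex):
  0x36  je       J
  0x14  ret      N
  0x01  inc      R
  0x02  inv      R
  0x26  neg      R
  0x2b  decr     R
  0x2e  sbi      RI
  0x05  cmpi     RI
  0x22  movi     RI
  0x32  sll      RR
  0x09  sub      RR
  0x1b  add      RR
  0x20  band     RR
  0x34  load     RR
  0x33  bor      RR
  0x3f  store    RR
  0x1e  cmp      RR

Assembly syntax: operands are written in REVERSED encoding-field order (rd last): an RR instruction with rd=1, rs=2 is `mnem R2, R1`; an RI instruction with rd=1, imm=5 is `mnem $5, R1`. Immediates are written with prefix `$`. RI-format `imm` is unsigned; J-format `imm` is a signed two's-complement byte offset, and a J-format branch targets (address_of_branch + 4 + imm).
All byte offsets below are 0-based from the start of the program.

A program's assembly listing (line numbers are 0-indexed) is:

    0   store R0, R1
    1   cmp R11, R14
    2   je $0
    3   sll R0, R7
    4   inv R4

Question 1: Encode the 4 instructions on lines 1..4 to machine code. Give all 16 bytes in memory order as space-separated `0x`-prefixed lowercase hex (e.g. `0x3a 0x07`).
0x00 0x00 0xac 0x7b 0x00 0x00 0x00 0xd8 0x00 0x00 0xc0 0xc9 0x00 0x00 0x00 0x09

1. cmp fields op=0x1e:6|rd=14:4|rs=11:4|pad=0:18 → word 7bac0000h → 00 00 ac 7b
2. je fields op=0x36:6|imm=0:26 → word d8000000h → 00 00 00 d8
3. sll fields op=0x32:6|rd=7:4|rs=0:4|pad=0:18 → word c9c00000h → 00 00 c0 c9
4. inv fields op=0x2:6|rd=4:4|pad=0:22 → word 09000000h → 00 00 00 09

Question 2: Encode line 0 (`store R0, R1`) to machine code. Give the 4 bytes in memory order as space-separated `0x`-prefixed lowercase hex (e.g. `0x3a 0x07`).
0x00 0x00 0x40 0xfc

L0: store op=0x3f:6|rd=1:4|rs=0:4|pad=0:18 ⇒ 0xfc400000 ⇒ little 00 00 40 fc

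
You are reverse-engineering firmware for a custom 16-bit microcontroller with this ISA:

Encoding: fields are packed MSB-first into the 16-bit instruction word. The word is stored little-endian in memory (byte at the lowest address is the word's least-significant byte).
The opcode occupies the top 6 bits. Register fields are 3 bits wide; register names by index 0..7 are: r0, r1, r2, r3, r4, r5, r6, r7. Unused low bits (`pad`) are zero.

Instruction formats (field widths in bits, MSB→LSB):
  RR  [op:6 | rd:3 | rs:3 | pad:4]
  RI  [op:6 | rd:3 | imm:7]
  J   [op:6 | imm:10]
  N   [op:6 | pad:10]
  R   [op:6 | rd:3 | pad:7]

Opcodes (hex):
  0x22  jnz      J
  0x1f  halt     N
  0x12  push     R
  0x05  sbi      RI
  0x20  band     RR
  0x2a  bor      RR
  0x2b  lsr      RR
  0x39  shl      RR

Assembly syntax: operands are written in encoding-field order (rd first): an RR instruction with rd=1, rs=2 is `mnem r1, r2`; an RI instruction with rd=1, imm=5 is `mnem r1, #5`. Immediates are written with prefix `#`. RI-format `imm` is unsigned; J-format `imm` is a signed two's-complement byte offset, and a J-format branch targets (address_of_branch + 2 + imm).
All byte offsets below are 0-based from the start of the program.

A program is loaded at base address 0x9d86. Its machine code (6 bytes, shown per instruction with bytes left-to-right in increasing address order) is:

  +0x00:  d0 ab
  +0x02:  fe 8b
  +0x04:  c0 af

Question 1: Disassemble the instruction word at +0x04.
lsr r7, r4

@+04  little-endian(c0 af) = 0xafc0
  op=0xafc0>>10=0x2b ⇒ lsr (RR)
  rd@[9:7]=0x7 ⇒ r7
  rs@[6:4]=0x4 ⇒ r4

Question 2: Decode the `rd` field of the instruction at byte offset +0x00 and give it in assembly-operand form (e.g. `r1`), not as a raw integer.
off 0x00: read d0 ab as little → 0xabd0
  op=0xabd0>>10=0x2a ⇒ bor (RR)
  [9:7] rd=7 = r7
  [6:4] rs=5 = r5

r7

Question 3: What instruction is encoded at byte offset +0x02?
off 0x02: read fe 8b as little → 0x8bfe
  opcode bits[15:10]=0x22: jnz/J
  [9:0] imm=1022 (s10→-2) = #-2

jnz #-2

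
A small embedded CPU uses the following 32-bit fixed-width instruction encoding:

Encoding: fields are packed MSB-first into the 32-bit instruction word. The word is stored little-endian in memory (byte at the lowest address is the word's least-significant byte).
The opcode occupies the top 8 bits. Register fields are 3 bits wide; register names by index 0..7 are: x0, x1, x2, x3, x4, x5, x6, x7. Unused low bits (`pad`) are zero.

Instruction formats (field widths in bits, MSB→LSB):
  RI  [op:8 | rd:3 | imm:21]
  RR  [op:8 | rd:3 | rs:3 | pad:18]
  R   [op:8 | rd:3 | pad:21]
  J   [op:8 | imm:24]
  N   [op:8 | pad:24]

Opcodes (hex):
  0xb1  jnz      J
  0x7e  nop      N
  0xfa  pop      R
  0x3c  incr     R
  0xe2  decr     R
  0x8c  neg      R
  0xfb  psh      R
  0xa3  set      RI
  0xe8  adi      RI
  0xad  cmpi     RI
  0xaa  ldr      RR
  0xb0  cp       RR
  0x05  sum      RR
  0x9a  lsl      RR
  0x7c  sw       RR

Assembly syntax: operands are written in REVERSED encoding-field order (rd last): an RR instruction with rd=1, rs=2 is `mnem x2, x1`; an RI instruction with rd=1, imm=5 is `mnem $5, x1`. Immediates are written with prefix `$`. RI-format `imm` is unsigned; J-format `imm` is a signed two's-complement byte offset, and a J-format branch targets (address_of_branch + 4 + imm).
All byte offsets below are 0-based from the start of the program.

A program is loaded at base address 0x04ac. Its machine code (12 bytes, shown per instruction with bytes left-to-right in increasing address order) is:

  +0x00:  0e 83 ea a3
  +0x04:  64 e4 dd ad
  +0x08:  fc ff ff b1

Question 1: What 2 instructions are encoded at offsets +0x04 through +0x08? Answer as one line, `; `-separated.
off 0x04: read 64 e4 dd ad as little → 0xaddde464
  top 8b → 0xad → cmpi [RI]
  rd: (w>>21)&0x7=0x6 → x6
  imm: (w>>0)&0x1fffff=0x1de464 → $1959012
off 0x08: read fc ff ff b1 as little → 0xb1fffffc
  top 8b → 0xb1 → jnz [J]
  imm: (w>>0)&0xffffff=0xfffffc (s24→-4) → $-4

cmpi $1959012, x6; jnz $-4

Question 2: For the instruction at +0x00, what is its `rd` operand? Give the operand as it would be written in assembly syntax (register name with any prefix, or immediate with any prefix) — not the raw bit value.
+0x00: 0e 83 ea a3 ⇒ word 0xa3ea830e (little)
  opcode bits[31:24]=0xa3: set/RI
  rd: (w>>21)&0x7=0x7 → x7
  imm: (w>>0)&0x1fffff=0xa830e → $688910

x7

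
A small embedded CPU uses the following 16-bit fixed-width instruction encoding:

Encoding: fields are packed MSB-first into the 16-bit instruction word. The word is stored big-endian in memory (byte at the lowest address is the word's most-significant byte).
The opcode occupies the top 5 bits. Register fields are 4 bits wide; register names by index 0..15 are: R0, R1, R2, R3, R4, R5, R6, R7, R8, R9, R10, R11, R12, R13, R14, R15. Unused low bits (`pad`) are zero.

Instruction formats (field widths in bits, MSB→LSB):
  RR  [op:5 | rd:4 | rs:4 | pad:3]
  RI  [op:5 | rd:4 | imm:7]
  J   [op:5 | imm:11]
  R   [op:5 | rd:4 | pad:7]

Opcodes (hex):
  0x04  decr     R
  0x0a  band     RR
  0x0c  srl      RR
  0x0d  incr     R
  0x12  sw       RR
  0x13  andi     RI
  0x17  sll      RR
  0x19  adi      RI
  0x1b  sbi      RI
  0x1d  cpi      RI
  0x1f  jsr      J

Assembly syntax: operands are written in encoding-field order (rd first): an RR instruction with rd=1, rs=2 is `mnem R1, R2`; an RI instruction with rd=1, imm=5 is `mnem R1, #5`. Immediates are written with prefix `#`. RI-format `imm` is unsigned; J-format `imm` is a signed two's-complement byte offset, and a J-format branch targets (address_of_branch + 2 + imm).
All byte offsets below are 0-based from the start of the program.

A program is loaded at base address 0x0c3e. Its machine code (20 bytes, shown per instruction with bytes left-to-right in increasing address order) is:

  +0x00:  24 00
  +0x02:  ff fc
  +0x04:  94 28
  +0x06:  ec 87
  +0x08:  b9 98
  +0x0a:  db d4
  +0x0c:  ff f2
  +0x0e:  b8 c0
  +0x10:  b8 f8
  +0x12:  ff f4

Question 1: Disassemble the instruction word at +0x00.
decr R8

off 0x00: read 24 00 as big → 0x2400
  op=0x2400>>11=0x4 ⇒ decr (R)
  rd: (w>>7)&0xf=0x8 → R8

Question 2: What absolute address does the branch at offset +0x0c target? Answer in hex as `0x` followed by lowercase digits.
+0x0c: ff f2 ⇒ word 0xfff2 (big)
  opcode bits[15:11]=0x1f: jsr/J
  imm: (w>>0)&0x7ff=0x7f2 (s11→-14) → #-14
  target = base 0x0c3e + off 0x0c + 2 + imm -14 = 0x0c3e

0x0c3e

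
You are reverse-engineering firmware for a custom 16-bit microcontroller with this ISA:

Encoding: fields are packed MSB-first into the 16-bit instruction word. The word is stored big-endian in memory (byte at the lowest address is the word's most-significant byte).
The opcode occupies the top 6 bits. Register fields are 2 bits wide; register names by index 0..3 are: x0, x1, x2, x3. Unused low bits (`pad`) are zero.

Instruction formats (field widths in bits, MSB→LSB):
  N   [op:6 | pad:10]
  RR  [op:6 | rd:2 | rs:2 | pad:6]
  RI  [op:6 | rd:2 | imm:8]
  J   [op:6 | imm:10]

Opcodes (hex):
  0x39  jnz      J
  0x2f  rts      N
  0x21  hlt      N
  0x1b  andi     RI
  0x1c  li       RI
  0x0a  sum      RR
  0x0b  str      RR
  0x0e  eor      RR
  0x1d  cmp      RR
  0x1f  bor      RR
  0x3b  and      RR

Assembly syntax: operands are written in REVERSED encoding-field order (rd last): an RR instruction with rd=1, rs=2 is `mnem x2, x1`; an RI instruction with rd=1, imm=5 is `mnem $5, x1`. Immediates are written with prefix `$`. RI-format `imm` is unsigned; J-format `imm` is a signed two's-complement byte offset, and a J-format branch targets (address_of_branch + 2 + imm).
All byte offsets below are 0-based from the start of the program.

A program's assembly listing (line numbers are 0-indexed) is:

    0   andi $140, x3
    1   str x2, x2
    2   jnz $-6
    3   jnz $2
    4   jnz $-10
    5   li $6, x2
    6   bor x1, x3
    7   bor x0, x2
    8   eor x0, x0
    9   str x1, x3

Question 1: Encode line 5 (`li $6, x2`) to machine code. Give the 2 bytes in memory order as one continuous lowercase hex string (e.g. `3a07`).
7206

line 5 (li): pack op=0x1c:6|rd=2:2|imm=6:8 = 0x7206; big→ 72 06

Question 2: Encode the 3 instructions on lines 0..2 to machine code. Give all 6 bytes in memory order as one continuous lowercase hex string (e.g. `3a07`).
line 0 (andi): pack op=0x1b:6|rd=3:2|imm=140:8 = 0x6f8c; big→ 6f 8c
line 1 (str): pack op=0xb:6|rd=2:2|rs=2:2|pad=0:6 = 0x2e80; big→ 2e 80
line 2 (jnz): pack op=0x39:6|imm=-6:10 = 0xe7fa; big→ e7 fa

6f8c2e80e7fa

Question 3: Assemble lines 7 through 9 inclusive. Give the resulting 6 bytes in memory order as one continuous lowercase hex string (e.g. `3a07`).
L7: bor op=0x1f:6|rd=2:2|rs=0:2|pad=0:6 ⇒ 0x7e00 ⇒ big 7e 00
L8: eor op=0xe:6|rd=0:2|rs=0:2|pad=0:6 ⇒ 0x3800 ⇒ big 38 00
L9: str op=0xb:6|rd=3:2|rs=1:2|pad=0:6 ⇒ 0x2f40 ⇒ big 2f 40

7e0038002f40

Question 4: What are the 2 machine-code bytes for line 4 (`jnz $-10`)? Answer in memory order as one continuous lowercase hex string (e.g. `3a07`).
4. jnz fields op=0x39:6|imm=-10:10 → word e7f6h → e7 f6

e7f6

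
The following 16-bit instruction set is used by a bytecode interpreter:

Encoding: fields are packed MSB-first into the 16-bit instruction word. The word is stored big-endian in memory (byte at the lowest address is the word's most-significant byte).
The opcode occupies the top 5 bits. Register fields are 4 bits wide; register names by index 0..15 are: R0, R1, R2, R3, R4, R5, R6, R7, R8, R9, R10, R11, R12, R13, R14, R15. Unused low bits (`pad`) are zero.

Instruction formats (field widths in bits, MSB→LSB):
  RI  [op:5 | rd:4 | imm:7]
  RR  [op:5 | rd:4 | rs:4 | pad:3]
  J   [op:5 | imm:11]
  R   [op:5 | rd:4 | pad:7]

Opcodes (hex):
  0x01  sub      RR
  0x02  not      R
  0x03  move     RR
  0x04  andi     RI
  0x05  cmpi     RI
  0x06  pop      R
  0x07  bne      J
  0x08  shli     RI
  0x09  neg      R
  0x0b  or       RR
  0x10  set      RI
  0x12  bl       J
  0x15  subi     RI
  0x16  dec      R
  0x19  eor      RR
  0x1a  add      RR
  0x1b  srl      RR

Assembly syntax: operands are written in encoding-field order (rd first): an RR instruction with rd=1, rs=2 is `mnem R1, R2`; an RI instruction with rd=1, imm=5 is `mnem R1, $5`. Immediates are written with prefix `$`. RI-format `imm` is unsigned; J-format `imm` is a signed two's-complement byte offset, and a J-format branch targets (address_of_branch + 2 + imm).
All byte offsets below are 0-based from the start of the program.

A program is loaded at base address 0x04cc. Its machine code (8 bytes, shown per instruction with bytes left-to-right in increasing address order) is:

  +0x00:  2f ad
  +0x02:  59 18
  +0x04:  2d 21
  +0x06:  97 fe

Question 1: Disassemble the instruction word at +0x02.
+0x02: 59 18 ⇒ word 0x5918 (big)
  opcode bits[15:11]=0xb: or/RR
  rd@[10:7]=0x2 ⇒ R2
  rs@[6:3]=0x3 ⇒ R3

or R2, R3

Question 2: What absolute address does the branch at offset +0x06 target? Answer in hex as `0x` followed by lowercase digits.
0x04d2

@+06  big-endian(97 fe) = 0x97fe
  top 5b → 0x12 → bl [J]
  imm: (w>>0)&0x7ff=0x7fe (s11→-2) → $-2
  target = base 0x04cc + off 0x06 + 2 + imm -2 = 0x04d2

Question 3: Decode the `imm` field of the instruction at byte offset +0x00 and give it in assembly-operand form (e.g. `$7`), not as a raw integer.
+0x00: 2f ad ⇒ word 0x2fad (big)
  opcode bits[15:11]=0x5: cmpi/RI
  rd: (w>>7)&0xf=0xf → R15
  imm: (w>>0)&0x7f=0x2d → $45

$45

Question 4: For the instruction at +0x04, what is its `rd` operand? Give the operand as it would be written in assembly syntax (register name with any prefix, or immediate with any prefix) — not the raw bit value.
off 0x04: read 2d 21 as big → 0x2d21
  op=0x2d21>>11=0x5 ⇒ cmpi (RI)
  rd: (w>>7)&0xf=0xa → R10
  imm: (w>>0)&0x7f=0x21 → $33

R10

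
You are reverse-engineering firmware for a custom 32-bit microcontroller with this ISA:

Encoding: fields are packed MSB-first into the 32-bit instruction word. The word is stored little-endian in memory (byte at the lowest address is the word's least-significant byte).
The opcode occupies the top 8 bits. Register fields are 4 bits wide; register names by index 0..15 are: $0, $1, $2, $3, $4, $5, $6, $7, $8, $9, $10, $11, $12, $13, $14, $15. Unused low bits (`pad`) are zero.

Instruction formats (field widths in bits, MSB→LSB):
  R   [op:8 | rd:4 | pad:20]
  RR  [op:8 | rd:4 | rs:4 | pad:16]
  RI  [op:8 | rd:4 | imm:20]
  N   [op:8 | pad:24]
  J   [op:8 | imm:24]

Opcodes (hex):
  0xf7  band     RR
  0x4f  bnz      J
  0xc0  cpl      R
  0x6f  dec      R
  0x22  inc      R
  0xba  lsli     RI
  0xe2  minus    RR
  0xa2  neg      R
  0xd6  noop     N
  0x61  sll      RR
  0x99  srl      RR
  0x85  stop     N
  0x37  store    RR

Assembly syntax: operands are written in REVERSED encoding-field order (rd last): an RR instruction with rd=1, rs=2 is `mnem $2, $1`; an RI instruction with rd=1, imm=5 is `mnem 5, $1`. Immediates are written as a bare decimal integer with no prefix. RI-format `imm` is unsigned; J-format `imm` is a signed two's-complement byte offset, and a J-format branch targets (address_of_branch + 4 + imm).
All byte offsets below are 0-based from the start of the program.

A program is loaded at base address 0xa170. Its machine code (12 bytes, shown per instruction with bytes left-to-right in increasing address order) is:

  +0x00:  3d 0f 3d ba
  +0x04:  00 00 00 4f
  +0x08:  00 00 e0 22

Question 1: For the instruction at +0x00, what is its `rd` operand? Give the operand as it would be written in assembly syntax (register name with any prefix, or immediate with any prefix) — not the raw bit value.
$3

+0x00: 3d 0f 3d ba ⇒ word 0xba3d0f3d (little)
  top 8b → 0xba → lsli [RI]
  [23:20] rd=3 = $3
  [19:0] imm=855869 = 855869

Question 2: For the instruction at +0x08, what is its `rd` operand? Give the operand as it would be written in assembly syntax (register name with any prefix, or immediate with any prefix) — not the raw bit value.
$14

@+08  little-endian(00 00 e0 22) = 0x22e00000
  opcode bits[31:24]=0x22: inc/R
  rd: (w>>20)&0xf=0xe → $14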